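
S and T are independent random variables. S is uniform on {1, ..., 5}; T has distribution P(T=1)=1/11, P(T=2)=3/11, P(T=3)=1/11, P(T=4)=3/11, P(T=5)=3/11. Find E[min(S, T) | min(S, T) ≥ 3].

P(min(S, T) ≥ 3) = 21/55.
Summing min(S,T)·P(x,y) over outcomes with min(S, T) ≥ 3 gives 78/55.
E[min(S, T) | min(S, T) ≥ 3] = (78/55) / (21/55) = 26/7.

26/7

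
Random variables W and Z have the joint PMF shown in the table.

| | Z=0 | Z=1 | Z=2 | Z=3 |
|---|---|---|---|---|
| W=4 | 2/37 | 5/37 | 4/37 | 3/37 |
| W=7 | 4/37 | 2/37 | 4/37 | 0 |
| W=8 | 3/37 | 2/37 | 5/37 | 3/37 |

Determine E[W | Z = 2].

84/13

P(Z = 2) = 13/37.
Σ W·P over the event = 4·(4/37) + 7·(4/37) + 8·(5/37) = 84/37.
E[W | Z = 2] = (84/37) / (13/37) = 84/13.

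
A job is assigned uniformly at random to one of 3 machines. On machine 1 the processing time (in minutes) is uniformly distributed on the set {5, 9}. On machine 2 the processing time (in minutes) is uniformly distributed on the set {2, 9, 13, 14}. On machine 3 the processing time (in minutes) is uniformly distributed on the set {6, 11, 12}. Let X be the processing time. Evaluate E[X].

157/18

E[X | machine 1] = (5+9)/2 = 7.
E[X | machine 2] = (2+9+13+14)/4 = 19/2.
E[X | machine 3] = (6+11+12)/3 = 29/3.
By the law of total expectation,
E[X] = (1/3)·(7) + (1/3)·(19/2) + (1/3)·(29/3) = 157/18.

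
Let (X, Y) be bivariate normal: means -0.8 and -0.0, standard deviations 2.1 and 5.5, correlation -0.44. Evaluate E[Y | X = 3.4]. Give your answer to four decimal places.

E[Y | X=x] = μ_Y + ρ(σ_Y/σ_X)(x − μ_X) for jointly normal variables.
E[Y | X=3.4] = -0.0 + (-0.44)·(5.5/2.1)·(3.4 − (-0.8)) = -0.0 + (-1.15238)·(4.2) = -4.8400.

-4.8400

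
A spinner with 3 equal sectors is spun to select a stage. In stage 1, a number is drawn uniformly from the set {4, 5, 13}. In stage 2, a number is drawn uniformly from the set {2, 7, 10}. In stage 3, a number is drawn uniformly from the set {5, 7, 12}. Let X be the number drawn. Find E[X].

E[X | stage 1] = (4+5+13)/3 = 22/3.
E[X | stage 2] = (2+7+10)/3 = 19/3.
E[X | stage 3] = (5+7+12)/3 = 8.
E[X] = (1/3)·(22/3) + (1/3)·(19/3) + (1/3)·(8) = 65/9.

65/9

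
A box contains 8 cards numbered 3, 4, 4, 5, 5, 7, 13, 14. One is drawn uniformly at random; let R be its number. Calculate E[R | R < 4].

P(R < 4) = 1/8.
Σ over the event: 3·1/8 = 3/8.
E[R | R < 4] = (3/8) / (1/8) = 3.

3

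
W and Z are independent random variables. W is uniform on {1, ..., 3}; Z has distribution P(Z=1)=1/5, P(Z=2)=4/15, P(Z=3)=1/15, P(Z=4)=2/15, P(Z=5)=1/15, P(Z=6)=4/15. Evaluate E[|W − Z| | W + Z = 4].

1

P(W + Z = 4) = 8/45.
Summing |W−Z|·P(x,y) over outcomes with W + Z = 4 gives 8/45.
E[|W − Z| | W + Z = 4] = (8/45) / (8/45) = 1.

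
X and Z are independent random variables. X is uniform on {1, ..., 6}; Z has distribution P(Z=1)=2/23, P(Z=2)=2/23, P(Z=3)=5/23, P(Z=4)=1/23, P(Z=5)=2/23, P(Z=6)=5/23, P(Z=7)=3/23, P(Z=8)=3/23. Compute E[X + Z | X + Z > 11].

63/5

P(X + Z > 11) = 10/69.
Summing (X+Z)·P(x,y) over outcomes with X + Z > 11 gives 42/23.
E[X + Z | X + Z > 11] = (42/23) / (10/69) = 63/5.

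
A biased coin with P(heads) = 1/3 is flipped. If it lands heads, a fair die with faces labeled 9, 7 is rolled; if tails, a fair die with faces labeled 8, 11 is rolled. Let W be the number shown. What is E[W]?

9

E[W | heads] = (9+7)/2 = 8.
E[W | tails] = (8+11)/2 = 19/2.
By the law of total expectation,
E[W] = (1/3)·(8) + (2/3)·(19/2) = 9.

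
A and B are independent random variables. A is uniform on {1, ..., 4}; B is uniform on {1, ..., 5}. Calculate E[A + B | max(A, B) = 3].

Outcomes with max(A, B) = 3: (1,3), (2,3), (3,1), (3,2), (3,3), each with probability 1/20.
E[A + B | max(A, B) = 3] = (4 + 5 + 4 + 5 + 6) / 5 = 24/5.

24/5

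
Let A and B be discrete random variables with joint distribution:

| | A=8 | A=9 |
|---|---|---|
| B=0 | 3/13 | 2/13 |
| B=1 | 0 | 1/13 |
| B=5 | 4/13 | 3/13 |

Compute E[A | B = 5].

P(B = 5) = 7/13.
Summing A·P(A=x,B=y) over the conditioning event gives 59/13.
E[A | B = 5] = (59/13) / (7/13) = 59/7.

59/7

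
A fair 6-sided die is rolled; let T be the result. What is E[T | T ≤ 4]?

5/2

Given T ≤ 4, T is equally likely to be any of {1, 2, 3, 4}.
E[T | T ≤ 4] = (1 + 2 + 3 + 4) / 4 = 5/2.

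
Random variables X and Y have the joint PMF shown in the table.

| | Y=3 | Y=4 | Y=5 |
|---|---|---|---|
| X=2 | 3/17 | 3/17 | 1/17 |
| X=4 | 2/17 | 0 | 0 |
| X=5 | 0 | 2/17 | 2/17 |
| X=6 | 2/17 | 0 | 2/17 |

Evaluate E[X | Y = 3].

26/7

P(Y = 3) = 7/17.
Summing X·P(X=x,Y=y) over the conditioning event gives 26/17.
E[X | Y = 3] = (26/17) / (7/17) = 26/7.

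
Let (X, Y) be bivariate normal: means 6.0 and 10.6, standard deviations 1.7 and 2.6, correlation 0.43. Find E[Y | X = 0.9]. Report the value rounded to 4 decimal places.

7.2460

E[Y | X=x] = μ_Y + ρ(σ_Y/σ_X)(x − μ_X) for jointly normal variables.
E[Y | X=0.9] = 10.6 + (0.43)·(2.6/1.7)·(0.9 − (6.0)) = 10.6 + (0.65765)·(-5.1) = 7.2460.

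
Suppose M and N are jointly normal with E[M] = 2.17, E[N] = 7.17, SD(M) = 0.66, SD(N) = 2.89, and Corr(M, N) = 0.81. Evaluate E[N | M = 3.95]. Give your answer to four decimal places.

13.4833

The regression of N on M has slope ρ·σ_N/σ_M and passes through (μ_M, μ_N).
E[N | M=3.95] = 7.17 + (0.81)·(2.89/0.66)·(3.95 − (2.17)) = 7.17 + (3.5468)·(1.78) = 13.4833.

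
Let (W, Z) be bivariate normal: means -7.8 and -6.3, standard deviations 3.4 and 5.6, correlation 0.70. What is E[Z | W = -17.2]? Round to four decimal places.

-17.1376

E[Z | W=x] = μ_Z + ρ(σ_Z/σ_W)(x − μ_W) for jointly normal variables.
E[Z | W=-17.2] = -6.3 + (0.70)·(5.6/3.4)·(-17.2 − (-7.8)) = -6.3 + (1.15294)·(-9.4) = -17.1376.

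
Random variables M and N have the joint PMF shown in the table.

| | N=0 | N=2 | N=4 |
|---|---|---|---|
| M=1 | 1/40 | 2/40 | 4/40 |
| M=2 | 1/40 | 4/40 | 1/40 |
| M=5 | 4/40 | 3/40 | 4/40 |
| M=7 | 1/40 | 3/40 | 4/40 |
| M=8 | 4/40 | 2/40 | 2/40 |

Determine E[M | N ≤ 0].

62/11

P(N ≤ 0) = 11/40.
Summing M·P(M=x,N=y) over the conditioning event gives 31/20.
E[M | N ≤ 0] = (31/20) / (11/40) = 62/11.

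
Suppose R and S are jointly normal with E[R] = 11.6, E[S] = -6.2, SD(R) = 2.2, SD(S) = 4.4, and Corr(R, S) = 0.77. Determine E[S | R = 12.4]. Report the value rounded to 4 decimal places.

The regression of S on R has slope ρ·σ_S/σ_R and passes through (μ_R, μ_S).
E[S | R=12.4] = -6.2 + (0.77)·(4.4/2.2)·(12.4 − (11.6)) = -6.2 + (1.54)·(0.8) = -4.9680.

-4.9680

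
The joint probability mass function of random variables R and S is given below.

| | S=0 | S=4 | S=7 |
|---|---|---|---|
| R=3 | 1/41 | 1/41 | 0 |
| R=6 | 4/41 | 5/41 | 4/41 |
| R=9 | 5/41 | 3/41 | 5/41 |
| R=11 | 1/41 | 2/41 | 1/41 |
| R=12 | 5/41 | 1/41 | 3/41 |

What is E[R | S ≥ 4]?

P(S ≥ 4) = 25/41.
Summing R·P(R=x,S=y) over the conditioning event gives 210/41.
E[R | S ≥ 4] = (210/41) / (25/41) = 42/5.

42/5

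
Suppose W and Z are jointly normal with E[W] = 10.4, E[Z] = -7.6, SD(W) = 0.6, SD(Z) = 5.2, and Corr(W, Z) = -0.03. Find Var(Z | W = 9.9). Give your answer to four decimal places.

For a bivariate normal, Var(Z | W=x) = σ_Z²(1 − ρ²).
Var(Z | W=9.9) = (5.2)²·(1 − (-0.03)²) = 27.04·0.9991 = 27.0157.

27.0157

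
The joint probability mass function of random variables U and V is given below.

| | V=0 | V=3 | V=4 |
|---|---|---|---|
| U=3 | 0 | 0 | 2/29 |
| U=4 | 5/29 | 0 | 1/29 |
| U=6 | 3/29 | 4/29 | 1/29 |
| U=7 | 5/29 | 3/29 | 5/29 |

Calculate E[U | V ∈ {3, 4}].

6

P(V ∈ {3, 4}) = 16/29.
Σ U·P over the event = 3·(2/29) + 4·(1/29) + 6·(4/29) + 6·(1/29) + 7·(3/29) + 7·(5/29) = 96/29.
E[U | V ∈ {3, 4}] = (96/29) / (16/29) = 6.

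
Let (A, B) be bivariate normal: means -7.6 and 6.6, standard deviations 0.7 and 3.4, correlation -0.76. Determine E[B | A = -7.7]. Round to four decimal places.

6.9691

The regression of B on A has slope ρ·σ_B/σ_A and passes through (μ_A, μ_B).
E[B | A=-7.7] = 6.6 + (-0.76)·(3.4/0.7)·(-7.7 − (-7.6)) = 6.6 + (-3.6914)·(-0.1) = 6.9691.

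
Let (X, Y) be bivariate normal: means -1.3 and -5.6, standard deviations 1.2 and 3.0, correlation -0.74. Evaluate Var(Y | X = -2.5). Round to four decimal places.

Var(Y | X=x) = (1 − ρ²)·σ_Y².
Var(Y | X=-2.5) = (3.0)²·(1 − (-0.74)²) = 9·0.4524 = 4.0716.

4.0716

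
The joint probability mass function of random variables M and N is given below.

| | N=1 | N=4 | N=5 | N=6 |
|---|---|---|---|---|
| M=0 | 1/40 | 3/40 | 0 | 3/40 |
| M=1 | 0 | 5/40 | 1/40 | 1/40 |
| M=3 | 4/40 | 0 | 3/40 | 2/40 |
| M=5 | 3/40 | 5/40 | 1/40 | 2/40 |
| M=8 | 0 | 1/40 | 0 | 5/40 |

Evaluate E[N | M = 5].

40/11

P(M = 5) = 11/40.
Σ N·P over the event = 1·(3/40) + 4·(5/40) + 5·(1/40) + 6·(2/40) = 1.
E[N | M = 5] = (1) / (11/40) = 40/11.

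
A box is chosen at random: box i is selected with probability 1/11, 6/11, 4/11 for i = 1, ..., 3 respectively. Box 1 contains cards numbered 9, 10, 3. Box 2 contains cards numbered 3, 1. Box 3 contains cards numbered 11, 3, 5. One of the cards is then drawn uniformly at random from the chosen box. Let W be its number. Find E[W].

134/33

E[W | box 1] = (9+10+3)/3 = 22/3.
E[W | box 2] = (3+1)/2 = 2.
E[W | box 3] = (11+3+5)/3 = 19/3.
By the law of total expectation,
E[W] = (1/11)·(22/3) + (6/11)·(2) + (4/11)·(19/3) = 134/33.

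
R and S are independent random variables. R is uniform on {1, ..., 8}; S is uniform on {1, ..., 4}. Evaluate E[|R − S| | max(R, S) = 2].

Outcomes with max(R, S) = 2: (1,2), (2,1), (2,2), each with probability 1/32.
E[|R − S| | max(R, S) = 2] = (1 + 1 + 0) / 3 = 2/3.

2/3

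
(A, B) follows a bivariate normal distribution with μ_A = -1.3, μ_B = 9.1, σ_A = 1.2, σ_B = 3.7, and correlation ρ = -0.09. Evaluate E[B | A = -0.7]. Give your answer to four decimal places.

8.9335

E[B | A=x] = μ_B + ρ(σ_B/σ_A)(x − μ_A) for jointly normal variables.
E[B | A=-0.7] = 9.1 + (-0.09)·(3.7/1.2)·(-0.7 − (-1.3)) = 9.1 + (-0.2775)·(0.6) = 8.9335.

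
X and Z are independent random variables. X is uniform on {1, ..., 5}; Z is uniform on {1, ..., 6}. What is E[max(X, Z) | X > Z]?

4

P(X > Z) = 1/3.
Summing max(X,Z)·P(x,y) over outcomes with X > Z gives 4/3.
E[max(X, Z) | X > Z] = (4/3) / (1/3) = 4.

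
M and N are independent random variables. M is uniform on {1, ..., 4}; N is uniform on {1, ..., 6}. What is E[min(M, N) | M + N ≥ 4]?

47/21

P(M + N ≥ 4) = 7/8.
Summing min(M,N)·P(x,y) over outcomes with M + N ≥ 4 gives 47/24.
E[min(M, N) | M + N ≥ 4] = (47/24) / (7/8) = 47/21.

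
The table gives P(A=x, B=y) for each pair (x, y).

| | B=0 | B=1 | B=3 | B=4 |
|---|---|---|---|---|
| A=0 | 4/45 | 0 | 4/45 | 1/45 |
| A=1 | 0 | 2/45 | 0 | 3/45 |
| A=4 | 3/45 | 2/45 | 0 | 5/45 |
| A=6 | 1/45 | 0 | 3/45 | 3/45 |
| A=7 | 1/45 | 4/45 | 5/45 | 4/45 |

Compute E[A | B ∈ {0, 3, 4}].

147/37

P(B ∈ {0, 3, 4}) = 37/45.
Summing A·P(A=x,B=y) over the conditioning event gives 49/15.
E[A | B ∈ {0, 3, 4}] = (49/15) / (37/45) = 147/37.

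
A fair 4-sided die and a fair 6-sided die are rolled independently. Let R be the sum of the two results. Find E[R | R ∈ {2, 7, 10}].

P(R ∈ {2, 7, 10}) = 1/4.
Σ over the event: 2·1/24 + 7·1/6 + 10·1/24 = 5/3.
E[R | R ∈ {2, 7, 10}] = (5/3) / (1/4) = 20/3.

20/3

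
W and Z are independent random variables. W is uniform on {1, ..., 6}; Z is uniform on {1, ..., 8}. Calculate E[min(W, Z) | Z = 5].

Outcomes with Z = 5: (1,5), (2,5), (3,5), (4,5), (5,5), (6,5), each with probability 1/48.
E[min(W, Z) | Z = 5] = (1 + 2 + 3 + 4 + 5 + 5) / 6 = 10/3.

10/3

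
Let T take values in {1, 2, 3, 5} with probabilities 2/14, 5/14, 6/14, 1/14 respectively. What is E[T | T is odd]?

25/9

P(T is odd) = 9/14.
Σ over the event: 1·1/7 + 3·3/7 + 5·1/14 = 25/14.
E[T | T is odd] = (25/14) / (9/14) = 25/9.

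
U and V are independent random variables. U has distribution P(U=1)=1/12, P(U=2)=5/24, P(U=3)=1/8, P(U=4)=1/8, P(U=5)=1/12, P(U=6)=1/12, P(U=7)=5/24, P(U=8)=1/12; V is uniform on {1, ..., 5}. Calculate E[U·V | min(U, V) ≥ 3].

376/17

P(min(U, V) ≥ 3) = 17/40.
Summing UV·P(x,y) over outcomes with min(U, V) ≥ 3 gives 47/5.
E[U·V | min(U, V) ≥ 3] = (47/5) / (17/40) = 376/17.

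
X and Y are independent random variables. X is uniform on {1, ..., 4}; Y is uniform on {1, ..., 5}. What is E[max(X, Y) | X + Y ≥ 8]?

Outcomes with X + Y ≥ 8: (3,5), (4,4), (4,5), each with probability 1/20.
E[max(X, Y) | X + Y ≥ 8] = (5 + 4 + 5) / 3 = 14/3.

14/3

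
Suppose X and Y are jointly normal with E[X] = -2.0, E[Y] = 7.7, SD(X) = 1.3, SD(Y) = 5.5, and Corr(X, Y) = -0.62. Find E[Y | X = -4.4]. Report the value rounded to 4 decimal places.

For a bivariate normal, E[Y | X=x] = μ_Y + ρ·(σ_Y/σ_X)·(x − μ_X).
E[Y | X=-4.4] = 7.7 + (-0.62)·(5.5/1.3)·(-4.4 − (-2.0)) = 7.7 + (-2.6231)·(-2.4) = 13.9954.

13.9954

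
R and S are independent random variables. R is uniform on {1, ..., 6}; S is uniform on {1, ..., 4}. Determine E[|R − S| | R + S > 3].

2

P(R + S > 3) = 7/8.
Summing |R−S|·P(x,y) over outcomes with R + S > 3 gives 7/4.
E[|R − S| | R + S > 3] = (7/4) / (7/8) = 2.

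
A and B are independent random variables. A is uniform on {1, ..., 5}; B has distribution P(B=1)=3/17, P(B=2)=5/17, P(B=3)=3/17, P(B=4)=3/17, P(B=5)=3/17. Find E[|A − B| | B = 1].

P(B = 1) = 3/17.
Summing |A−B|·P(x,y) over outcomes with B = 1 gives 6/17.
E[|A − B| | B = 1] = (6/17) / (3/17) = 2.

2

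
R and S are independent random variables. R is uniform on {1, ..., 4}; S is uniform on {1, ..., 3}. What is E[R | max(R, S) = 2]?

Outcomes with max(R, S) = 2: (1,2), (2,1), (2,2), each with probability 1/12.
E[R | max(R, S) = 2] = (1 + 2 + 2) / 3 = 5/3.

5/3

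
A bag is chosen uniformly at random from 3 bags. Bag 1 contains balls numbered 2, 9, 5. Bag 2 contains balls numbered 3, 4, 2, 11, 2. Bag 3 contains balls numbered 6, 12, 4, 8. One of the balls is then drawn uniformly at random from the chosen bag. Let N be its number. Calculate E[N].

517/90

E[N | bag 1] = (2+9+5)/3 = 16/3.
E[N | bag 2] = (3+4+2+11+2)/5 = 22/5.
E[N | bag 3] = (6+12+4+8)/4 = 15/2.
By the law of total expectation,
E[N] = (1/3)·(16/3) + (1/3)·(22/5) + (1/3)·(15/2) = 517/90.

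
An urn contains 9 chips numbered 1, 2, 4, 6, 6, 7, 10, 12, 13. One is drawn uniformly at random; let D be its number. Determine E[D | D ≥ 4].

58/7

P(D ≥ 4) = 7/9.
Σ over the event: 4·1/9 + 6·2/9 + 7·1/9 + 10·1/9 + 12·1/9 + 13·1/9 = 58/9.
E[D | D ≥ 4] = (58/9) / (7/9) = 58/7.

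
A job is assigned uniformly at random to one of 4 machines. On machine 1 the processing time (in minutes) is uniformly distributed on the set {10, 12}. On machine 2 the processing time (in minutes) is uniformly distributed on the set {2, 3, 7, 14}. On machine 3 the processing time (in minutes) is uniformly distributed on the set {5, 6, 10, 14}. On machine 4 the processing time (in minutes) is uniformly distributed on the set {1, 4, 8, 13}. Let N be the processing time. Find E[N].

E[N | machine 1] = (10+12)/2 = 11.
E[N | machine 2] = (2+3+7+14)/4 = 13/2.
E[N | machine 3] = (5+6+10+14)/4 = 35/4.
E[N | machine 4] = (1+4+8+13)/4 = 13/2.
By the law of total expectation,
E[N] = (1/4)·(11) + (1/4)·(13/2) + (1/4)·(35/4) + (1/4)·(13/2) = 131/16.

131/16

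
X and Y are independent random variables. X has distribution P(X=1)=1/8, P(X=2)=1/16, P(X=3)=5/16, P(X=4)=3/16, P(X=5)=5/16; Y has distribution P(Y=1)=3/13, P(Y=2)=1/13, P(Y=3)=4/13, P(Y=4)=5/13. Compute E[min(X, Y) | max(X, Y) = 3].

P(max(X, Y) = 3) = 1/4.
Summing min(X,Y)·P(x,y) over outcomes with max(X, Y) = 3 gives 101/208.
E[min(X, Y) | max(X, Y) = 3] = (101/208) / (1/4) = 101/52.

101/52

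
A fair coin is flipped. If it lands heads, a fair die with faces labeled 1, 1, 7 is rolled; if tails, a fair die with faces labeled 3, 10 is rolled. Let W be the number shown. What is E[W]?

E[W | heads] = (1+1+7)/3 = 3.
E[W | tails] = (3+10)/2 = 13/2.
By the law of total expectation,
E[W] = (1/2)·(3) + (1/2)·(13/2) = 19/4.

19/4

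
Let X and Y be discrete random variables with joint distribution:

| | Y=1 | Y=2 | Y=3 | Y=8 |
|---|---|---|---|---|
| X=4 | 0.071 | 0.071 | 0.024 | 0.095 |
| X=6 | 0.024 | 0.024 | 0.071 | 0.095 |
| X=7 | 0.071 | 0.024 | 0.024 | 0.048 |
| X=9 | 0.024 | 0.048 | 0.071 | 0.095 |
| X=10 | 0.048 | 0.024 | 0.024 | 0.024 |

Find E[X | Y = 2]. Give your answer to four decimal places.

P(Y = 2) = 0.191.
Σ X·P over the event = 4·(0.071) + 6·(0.024) + 7·(0.024) + 9·(0.048) + 10·(0.024) = 1.268.
E[X | Y = 2] = (1.268) / (0.191) = 6.6387.

6.6387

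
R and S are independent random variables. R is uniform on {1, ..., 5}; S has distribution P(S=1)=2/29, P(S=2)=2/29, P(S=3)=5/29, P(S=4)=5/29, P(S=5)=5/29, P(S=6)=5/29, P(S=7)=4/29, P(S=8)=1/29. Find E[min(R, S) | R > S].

70/29

P(R > S) = 1/5.
Summing min(R,S)·P(x,y) over outcomes with R > S gives 14/29.
E[min(R, S) | R > S] = (14/29) / (1/5) = 70/29.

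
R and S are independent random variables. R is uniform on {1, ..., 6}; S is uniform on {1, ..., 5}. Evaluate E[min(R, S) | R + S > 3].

P(R + S > 3) = 9/10.
Summing min(R,S)·P(x,y) over outcomes with R + S > 3 gives 67/30.
E[min(R, S) | R + S > 3] = (67/30) / (9/10) = 67/27.

67/27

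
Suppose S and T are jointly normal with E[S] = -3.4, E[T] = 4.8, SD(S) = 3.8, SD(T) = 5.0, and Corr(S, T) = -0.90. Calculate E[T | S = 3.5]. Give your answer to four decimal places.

For a bivariate normal, E[T | S=x] = μ_T + ρ·(σ_T/σ_S)·(x − μ_S).
E[T | S=3.5] = 4.8 + (-0.90)·(5.0/3.8)·(3.5 − (-3.4)) = 4.8 + (-1.184211)·(6.9) = -3.3711.

-3.3711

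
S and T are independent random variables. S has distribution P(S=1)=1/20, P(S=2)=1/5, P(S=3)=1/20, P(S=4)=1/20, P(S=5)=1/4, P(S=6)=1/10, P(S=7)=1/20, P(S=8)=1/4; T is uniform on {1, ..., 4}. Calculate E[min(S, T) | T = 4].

P(T = 4) = 1/4.
Summing min(S,T)·P(x,y) over outcomes with T = 4 gives 17/20.
E[min(S, T) | T = 4] = (17/20) / (1/4) = 17/5.

17/5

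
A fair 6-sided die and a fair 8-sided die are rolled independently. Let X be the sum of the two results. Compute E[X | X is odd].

P(X is odd) = 1/2.
Σ over the event: 3·1/24 + 5·1/12 + 7·1/8 + 9·1/8 + 11·1/12 + 13·1/24 = 4.
E[X | X is odd] = (4) / (1/2) = 8.

8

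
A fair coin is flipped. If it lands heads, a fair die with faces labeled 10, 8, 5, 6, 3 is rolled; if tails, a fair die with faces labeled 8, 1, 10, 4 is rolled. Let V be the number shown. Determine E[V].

E[V | heads] = (10+8+5+6+3)/5 = 32/5.
E[V | tails] = (8+1+10+4)/4 = 23/4.
E[V] = (1/2)·(32/5) + (1/2)·(23/4) = 243/40.

243/40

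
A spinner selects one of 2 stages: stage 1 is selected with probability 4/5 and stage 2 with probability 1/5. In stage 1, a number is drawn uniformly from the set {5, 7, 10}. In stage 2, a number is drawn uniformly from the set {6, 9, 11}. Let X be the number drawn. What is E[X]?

E[X | stage 1] = (5+7+10)/3 = 22/3.
E[X | stage 2] = (6+9+11)/3 = 26/3.
E[X] = (4/5)·(22/3) + (1/5)·(26/3) = 38/5.

38/5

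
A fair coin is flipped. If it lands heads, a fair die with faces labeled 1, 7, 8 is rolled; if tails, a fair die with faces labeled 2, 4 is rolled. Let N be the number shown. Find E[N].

E[N | heads] = (1+7+8)/3 = 16/3.
E[N | tails] = (2+4)/2 = 3.
E[N] = (1/2)·(16/3) + (1/2)·(3) = 25/6.

25/6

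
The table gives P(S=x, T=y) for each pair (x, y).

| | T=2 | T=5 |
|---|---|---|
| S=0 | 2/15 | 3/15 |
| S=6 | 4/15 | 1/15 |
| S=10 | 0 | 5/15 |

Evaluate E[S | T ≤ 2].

P(T ≤ 2) = 2/5.
Σ S·P over the event = 0·(2/15) + 6·(4/15) = 8/5.
E[S | T ≤ 2] = (8/5) / (2/5) = 4.

4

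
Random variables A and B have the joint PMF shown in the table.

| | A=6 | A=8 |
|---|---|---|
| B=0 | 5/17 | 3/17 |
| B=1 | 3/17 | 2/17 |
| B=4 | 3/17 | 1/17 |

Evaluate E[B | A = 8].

P(A = 8) = 6/17.
Σ B·P over the event = 0·(3/17) + 1·(2/17) + 4·(1/17) = 6/17.
E[B | A = 8] = (6/17) / (6/17) = 1.

1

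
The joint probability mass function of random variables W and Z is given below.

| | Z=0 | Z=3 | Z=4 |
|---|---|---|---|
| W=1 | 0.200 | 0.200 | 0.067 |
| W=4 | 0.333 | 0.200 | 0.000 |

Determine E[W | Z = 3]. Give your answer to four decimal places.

P(Z = 3) = 0.400.
Σ W·P over the event = 1·(0.200) + 4·(0.200) = 1.000.
E[W | Z = 3] = (1.000) / (0.400) = 2.5000.

2.5000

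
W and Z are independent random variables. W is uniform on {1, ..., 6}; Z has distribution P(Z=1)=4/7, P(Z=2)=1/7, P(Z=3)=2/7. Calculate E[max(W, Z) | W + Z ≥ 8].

P(W + Z ≥ 8) = 5/42.
Summing max(W,Z)·P(x,y) over outcomes with W + Z ≥ 8 gives 2/3.
E[max(W, Z) | W + Z ≥ 8] = (2/3) / (5/42) = 28/5.

28/5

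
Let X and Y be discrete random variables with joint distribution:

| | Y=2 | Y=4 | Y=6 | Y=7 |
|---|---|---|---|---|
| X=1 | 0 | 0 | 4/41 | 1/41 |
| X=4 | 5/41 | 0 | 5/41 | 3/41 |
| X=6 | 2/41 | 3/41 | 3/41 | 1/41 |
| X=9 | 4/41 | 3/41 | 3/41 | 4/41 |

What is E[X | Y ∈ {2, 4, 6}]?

91/16

P(Y ∈ {2, 4, 6}) = 32/41.
Summing X·P(X=x,Y=y) over the conditioning event gives 182/41.
E[X | Y ∈ {2, 4, 6}] = (182/41) / (32/41) = 91/16.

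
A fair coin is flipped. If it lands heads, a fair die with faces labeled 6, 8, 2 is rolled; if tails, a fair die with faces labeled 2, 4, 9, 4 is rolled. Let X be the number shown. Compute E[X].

E[X | heads] = (6+8+2)/3 = 16/3.
E[X | tails] = (2+4+9+4)/4 = 19/4.
By the law of total expectation,
E[X] = (1/2)·(16/3) + (1/2)·(19/4) = 121/24.

121/24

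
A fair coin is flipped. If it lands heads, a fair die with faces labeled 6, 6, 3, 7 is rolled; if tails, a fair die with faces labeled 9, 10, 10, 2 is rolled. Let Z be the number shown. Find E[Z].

53/8

E[Z | heads] = (6+6+3+7)/4 = 11/2.
E[Z | tails] = (9+10+10+2)/4 = 31/4.
By the law of total expectation,
E[Z] = (1/2)·(11/2) + (1/2)·(31/4) = 53/8.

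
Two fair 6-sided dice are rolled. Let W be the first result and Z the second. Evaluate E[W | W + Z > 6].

P(W + Z > 6) = 7/12.
Summing W·P(x,y) over outcomes with W + Z > 6 gives 91/36.
E[W | W + Z > 6] = (91/36) / (7/12) = 13/3.

13/3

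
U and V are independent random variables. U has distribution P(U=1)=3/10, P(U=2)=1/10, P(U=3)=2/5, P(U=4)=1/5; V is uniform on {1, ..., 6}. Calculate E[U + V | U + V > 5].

52/7

P(U + V > 5) = 7/12.
Summing (U+V)·P(x,y) over outcomes with U + V > 5 gives 13/3.
E[U + V | U + V > 5] = (13/3) / (7/12) = 52/7.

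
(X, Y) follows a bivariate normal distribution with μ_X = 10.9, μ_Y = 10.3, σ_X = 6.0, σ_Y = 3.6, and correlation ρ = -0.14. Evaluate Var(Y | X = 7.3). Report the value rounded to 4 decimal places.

12.7060

The conditional variance in a bivariate normal is σ_Y²(1 − ρ²), independent of x.
Var(Y | X=7.3) = (3.6)²·(1 − (-0.14)²) = 12.96·0.9804 = 12.7060.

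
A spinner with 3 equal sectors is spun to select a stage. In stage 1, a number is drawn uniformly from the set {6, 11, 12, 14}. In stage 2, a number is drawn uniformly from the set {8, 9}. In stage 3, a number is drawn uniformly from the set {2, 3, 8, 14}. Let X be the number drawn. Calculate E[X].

E[X | stage 1] = (6+11+12+14)/4 = 43/4.
E[X | stage 2] = (8+9)/2 = 17/2.
E[X | stage 3] = (2+3+8+14)/4 = 27/4.
E[X] = (1/3)·(43/4) + (1/3)·(17/2) + (1/3)·(27/4) = 26/3.

26/3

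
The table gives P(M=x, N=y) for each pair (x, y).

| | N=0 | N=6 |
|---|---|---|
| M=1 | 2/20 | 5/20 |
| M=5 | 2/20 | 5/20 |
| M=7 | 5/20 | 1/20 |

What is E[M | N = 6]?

P(N = 6) = 11/20.
Σ M·P over the event = 1·(5/20) + 5·(5/20) + 7·(1/20) = 37/20.
E[M | N = 6] = (37/20) / (11/20) = 37/11.

37/11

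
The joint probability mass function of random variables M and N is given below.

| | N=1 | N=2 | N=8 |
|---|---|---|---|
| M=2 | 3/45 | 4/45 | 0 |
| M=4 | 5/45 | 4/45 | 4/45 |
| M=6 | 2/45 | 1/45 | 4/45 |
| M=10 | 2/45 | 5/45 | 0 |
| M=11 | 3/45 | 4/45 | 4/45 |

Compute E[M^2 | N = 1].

727/15

P(N = 1) = 1/3.
Σ M^2·P over the event = 4·(3/45) + 16·(5/45) + 36·(2/45) + 100·(2/45) + 121·(3/45) = 727/45.
E[M^2 | N = 1] = (727/45) / (1/3) = 727/15.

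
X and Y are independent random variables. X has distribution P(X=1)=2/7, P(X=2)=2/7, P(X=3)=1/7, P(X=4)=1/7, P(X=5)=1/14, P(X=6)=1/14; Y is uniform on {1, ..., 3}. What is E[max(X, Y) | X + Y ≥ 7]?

P(X + Y ≥ 7) = 1/6.
Summing max(X,Y)·P(x,y) over outcomes with X + Y ≥ 7 gives 6/7.
E[max(X, Y) | X + Y ≥ 7] = (6/7) / (1/6) = 36/7.

36/7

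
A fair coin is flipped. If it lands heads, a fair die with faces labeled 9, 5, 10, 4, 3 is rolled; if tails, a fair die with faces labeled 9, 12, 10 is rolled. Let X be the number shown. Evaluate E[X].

124/15

E[X | heads] = (9+5+10+4+3)/5 = 31/5.
E[X | tails] = (9+12+10)/3 = 31/3.
E[X] = (1/2)·(31/5) + (1/2)·(31/3) = 124/15.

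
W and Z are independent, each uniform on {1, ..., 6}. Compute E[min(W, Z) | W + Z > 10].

16/3

Outcomes with W + Z > 10: (5,6), (6,5), (6,6), each with probability 1/36.
E[min(W, Z) | W + Z > 10] = (5 + 5 + 6) / 3 = 16/3.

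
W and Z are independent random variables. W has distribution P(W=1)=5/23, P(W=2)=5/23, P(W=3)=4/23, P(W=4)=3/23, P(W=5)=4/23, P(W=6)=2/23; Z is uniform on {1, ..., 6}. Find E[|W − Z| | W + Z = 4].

P(W + Z = 4) = 7/69.
Summing |W−Z|·P(x,y) over outcomes with W + Z = 4 gives 3/23.
E[|W − Z| | W + Z = 4] = (3/23) / (7/69) = 9/7.

9/7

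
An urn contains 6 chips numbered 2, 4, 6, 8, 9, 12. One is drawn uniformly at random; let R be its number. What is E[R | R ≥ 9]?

21/2

P(R ≥ 9) = 1/3.
Σ over the event: 9·1/6 + 12·1/6 = 7/2.
E[R | R ≥ 9] = (7/2) / (1/3) = 21/2.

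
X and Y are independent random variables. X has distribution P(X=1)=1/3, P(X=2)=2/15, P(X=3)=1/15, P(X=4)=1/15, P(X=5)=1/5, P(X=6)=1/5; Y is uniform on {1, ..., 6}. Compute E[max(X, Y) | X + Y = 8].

27/5

P(X + Y = 8) = 1/9.
Summing max(X,Y)·P(x,y) over outcomes with X + Y = 8 gives 3/5.
E[max(X, Y) | X + Y = 8] = (3/5) / (1/9) = 27/5.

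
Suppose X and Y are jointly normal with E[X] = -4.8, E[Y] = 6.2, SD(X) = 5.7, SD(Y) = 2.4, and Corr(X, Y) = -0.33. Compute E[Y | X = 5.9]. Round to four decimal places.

4.7133

The regression of Y on X has slope ρ·σ_Y/σ_X and passes through (μ_X, μ_Y).
E[Y | X=5.9] = 6.2 + (-0.33)·(2.4/5.7)·(5.9 − (-4.8)) = 6.2 + (-0.138947)·(10.7) = 4.7133.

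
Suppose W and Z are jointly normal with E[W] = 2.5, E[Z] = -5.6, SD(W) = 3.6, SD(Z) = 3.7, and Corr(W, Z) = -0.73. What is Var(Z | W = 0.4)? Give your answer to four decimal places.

For a bivariate normal, Var(Z | W=x) = σ_Z²(1 − ρ²).
Var(Z | W=0.4) = (3.7)²·(1 − (-0.73)²) = 13.69·0.4671 = 6.3946.

6.3946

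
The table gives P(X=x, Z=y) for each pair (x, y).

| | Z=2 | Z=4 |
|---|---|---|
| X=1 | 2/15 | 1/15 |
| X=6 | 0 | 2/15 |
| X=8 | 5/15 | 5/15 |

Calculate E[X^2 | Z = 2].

46

P(Z = 2) = 7/15.
Σ X^2·P over the event = 1·(2/15) + 64·(5/15) = 322/15.
E[X^2 | Z = 2] = (322/15) / (7/15) = 46.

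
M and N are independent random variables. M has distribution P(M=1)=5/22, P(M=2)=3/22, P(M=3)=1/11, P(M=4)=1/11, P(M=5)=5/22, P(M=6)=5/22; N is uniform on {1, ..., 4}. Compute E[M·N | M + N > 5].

688/53

P(M + N > 5) = 53/88.
Summing MN·P(x,y) over outcomes with M + N > 5 gives 86/11.
E[M·N | M + N > 5] = (86/11) / (53/88) = 688/53.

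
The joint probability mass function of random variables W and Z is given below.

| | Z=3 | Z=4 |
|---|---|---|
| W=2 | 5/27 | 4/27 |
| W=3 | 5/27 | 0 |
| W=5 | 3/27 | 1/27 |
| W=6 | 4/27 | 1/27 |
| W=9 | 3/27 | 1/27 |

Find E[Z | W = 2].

31/9

P(W = 2) = 1/3.
Σ Z·P over the event = 3·(5/27) + 4·(4/27) = 31/27.
E[Z | W = 2] = (31/27) / (1/3) = 31/9.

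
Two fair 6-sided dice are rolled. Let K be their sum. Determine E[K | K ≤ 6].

14/3

P(K ≤ 6) = 5/12.
Σ over the event: 2·1/36 + 3·1/18 + 4·1/12 + 5·1/9 + 6·5/36 = 35/18.
E[K | K ≤ 6] = (35/18) / (5/12) = 14/3.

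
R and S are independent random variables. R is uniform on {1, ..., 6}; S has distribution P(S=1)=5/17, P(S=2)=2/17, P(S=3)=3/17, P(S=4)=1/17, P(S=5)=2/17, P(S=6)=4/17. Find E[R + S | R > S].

145/23

P(R > S) = 23/51.
Summing (R+S)·P(x,y) over outcomes with R > S gives 145/51.
E[R + S | R > S] = (145/51) / (23/51) = 145/23.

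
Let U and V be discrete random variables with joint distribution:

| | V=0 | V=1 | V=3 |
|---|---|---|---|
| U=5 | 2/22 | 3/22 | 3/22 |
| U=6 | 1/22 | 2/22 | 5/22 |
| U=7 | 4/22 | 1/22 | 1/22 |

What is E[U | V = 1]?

17/3

P(V = 1) = 3/11.
Σ U·P over the event = 5·(3/22) + 6·(2/22) + 7·(1/22) = 17/11.
E[U | V = 1] = (17/11) / (3/11) = 17/3.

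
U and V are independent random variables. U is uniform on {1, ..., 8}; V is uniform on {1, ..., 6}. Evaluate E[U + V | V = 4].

Outcomes with V = 4: (1,4), (2,4), (3,4), (4,4), (5,4), (6,4), (7,4), (8,4), each with probability 1/48.
E[U + V | V = 4] = (5 + 6 + 7 + 8 + 9 + 10 + 11 + 12) / 8 = 17/2.

17/2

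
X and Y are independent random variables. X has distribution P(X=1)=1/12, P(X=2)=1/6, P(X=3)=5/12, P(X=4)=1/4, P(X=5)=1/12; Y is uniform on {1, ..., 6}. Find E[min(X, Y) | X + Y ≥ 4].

P(X + Y ≥ 4) = 17/18.
Summing min(X,Y)·P(x,y) over outcomes with X + Y ≥ 4 gives 173/72.
E[min(X, Y) | X + Y ≥ 4] = (173/72) / (17/18) = 173/68.

173/68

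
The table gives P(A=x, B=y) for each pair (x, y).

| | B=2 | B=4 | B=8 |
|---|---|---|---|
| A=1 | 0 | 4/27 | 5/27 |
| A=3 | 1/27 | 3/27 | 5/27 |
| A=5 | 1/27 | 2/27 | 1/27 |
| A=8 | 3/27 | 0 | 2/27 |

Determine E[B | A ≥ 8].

22/5

P(A ≥ 8) = 5/27.
Σ B·P over the event = 2·(3/27) + 8·(2/27) = 22/27.
E[B | A ≥ 8] = (22/27) / (5/27) = 22/5.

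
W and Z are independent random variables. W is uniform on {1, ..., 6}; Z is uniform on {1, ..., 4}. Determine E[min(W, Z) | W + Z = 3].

1

Outcomes with W + Z = 3: (1,2), (2,1), each with probability 1/24.
E[min(W, Z) | W + Z = 3] = (1 + 1) / 2 = 1.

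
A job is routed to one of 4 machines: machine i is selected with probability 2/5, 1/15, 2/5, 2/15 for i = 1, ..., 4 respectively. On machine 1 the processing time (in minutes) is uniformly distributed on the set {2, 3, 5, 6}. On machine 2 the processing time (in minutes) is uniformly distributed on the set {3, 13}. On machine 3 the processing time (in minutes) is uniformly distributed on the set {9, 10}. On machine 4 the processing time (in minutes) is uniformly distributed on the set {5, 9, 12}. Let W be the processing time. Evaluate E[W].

319/45

E[W | machine 1] = (2+3+5+6)/4 = 4.
E[W | machine 2] = (3+13)/2 = 8.
E[W | machine 3] = (9+10)/2 = 19/2.
E[W | machine 4] = (5+9+12)/3 = 26/3.
E[W] = (2/5)·(4) + (1/15)·(8) + (2/5)·(19/2) + (2/15)·(26/3) = 319/45.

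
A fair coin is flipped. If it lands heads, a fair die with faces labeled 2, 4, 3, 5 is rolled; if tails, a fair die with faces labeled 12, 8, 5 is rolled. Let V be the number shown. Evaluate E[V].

E[V | heads] = (2+4+3+5)/4 = 7/2.
E[V | tails] = (12+8+5)/3 = 25/3.
By the law of total expectation,
E[V] = (1/2)·(7/2) + (1/2)·(25/3) = 71/12.

71/12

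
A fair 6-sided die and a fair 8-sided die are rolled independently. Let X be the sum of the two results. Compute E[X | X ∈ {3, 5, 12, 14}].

38/5

P(X ∈ {3, 5, 12, 14}) = 5/24.
Σ over the event: 3·1/24 + 5·1/12 + 12·1/16 + 14·1/48 = 19/12.
E[X | X ∈ {3, 5, 12, 14}] = (19/12) / (5/24) = 38/5.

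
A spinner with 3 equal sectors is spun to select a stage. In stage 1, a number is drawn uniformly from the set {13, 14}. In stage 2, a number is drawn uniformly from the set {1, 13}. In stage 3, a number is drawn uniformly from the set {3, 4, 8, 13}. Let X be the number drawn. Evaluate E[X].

E[X | stage 1] = (13+14)/2 = 27/2.
E[X | stage 2] = (1+13)/2 = 7.
E[X | stage 3] = (3+4+8+13)/4 = 7.
E[X] = (1/3)·(27/2) + (1/3)·(7) + (1/3)·(7) = 55/6.

55/6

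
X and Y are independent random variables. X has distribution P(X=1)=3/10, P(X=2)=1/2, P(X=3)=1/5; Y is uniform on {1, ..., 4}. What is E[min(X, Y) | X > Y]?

P(X > Y) = 9/40.
Summing min(X,Y)·P(x,y) over outcomes with X > Y gives 11/40.
E[min(X, Y) | X > Y] = (11/40) / (9/40) = 11/9.

11/9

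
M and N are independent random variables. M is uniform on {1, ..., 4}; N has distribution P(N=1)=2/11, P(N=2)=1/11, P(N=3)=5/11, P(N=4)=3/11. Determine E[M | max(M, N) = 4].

P(max(M, N) = 4) = 5/11.
Summing M·P(x,y) over outcomes with max(M, N) = 4 gives 31/22.
E[M | max(M, N) = 4] = (31/22) / (5/11) = 31/10.

31/10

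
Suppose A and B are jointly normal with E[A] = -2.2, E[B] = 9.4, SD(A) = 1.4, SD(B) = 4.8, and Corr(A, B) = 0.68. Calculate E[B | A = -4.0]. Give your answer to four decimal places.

For a bivariate normal, E[B | A=x] = μ_B + ρ·(σ_B/σ_A)·(x − μ_A).
E[B | A=-4.0] = 9.4 + (0.68)·(4.8/1.4)·(-4.0 − (-2.2)) = 9.4 + (2.33143)·(-1.8) = 5.2034.

5.2034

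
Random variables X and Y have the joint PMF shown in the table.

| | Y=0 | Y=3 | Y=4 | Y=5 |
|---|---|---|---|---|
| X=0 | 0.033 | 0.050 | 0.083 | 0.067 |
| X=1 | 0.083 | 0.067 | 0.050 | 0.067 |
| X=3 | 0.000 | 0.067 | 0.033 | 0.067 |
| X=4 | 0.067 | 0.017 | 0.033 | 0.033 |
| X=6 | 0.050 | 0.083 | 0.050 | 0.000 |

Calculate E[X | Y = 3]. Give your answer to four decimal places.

P(Y = 3) = 0.284.
Σ X·P over the event = 0·(0.050) + 1·(0.067) + 3·(0.067) + 4·(0.017) + 6·(0.083) = 0.834.
E[X | Y = 3] = (0.834) / (0.284) = 2.9366.

2.9366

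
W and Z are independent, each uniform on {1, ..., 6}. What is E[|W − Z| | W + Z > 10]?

2/3

P(W + Z > 10) = 1/12.
Summing |W−Z|·P(x,y) over outcomes with W + Z > 10 gives 1/18.
E[|W − Z| | W + Z > 10] = (1/18) / (1/12) = 2/3.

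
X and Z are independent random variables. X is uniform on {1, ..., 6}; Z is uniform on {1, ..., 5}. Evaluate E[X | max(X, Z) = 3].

12/5

Outcomes with max(X, Z) = 3: (1,3), (2,3), (3,1), (3,2), (3,3), each with probability 1/30.
E[X | max(X, Z) = 3] = (1 + 2 + 3 + 3 + 3) / 5 = 12/5.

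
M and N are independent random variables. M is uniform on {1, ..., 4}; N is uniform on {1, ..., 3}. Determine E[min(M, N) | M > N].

5/3

Outcomes with M > N: (2,1), (3,1), (3,2), (4,1), (4,2), (4,3), each with probability 1/12.
E[min(M, N) | M > N] = (1 + 1 + 2 + 1 + 2 + 3) / 6 = 5/3.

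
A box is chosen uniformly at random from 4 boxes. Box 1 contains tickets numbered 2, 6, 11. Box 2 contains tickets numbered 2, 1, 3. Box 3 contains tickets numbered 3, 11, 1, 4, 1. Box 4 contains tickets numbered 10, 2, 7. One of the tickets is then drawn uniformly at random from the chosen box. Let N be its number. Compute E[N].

14/3

E[N | box 1] = (2+6+11)/3 = 19/3.
E[N | box 2] = (2+1+3)/3 = 2.
E[N | box 3] = (3+11+1+4+1)/5 = 4.
E[N | box 4] = (10+2+7)/3 = 19/3.
By the law of total expectation,
E[N] = (1/4)·(19/3) + (1/4)·(2) + (1/4)·(4) + (1/4)·(19/3) = 14/3.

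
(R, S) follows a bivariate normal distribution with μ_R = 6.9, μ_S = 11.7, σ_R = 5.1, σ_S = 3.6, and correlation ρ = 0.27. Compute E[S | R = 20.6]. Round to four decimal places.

The regression of S on R has slope ρ·σ_S/σ_R and passes through (μ_R, μ_S).
E[S | R=20.6] = 11.7 + (0.27)·(3.6/5.1)·(20.6 − (6.9)) = 11.7 + (0.19059)·(13.7) = 14.3111.

14.3111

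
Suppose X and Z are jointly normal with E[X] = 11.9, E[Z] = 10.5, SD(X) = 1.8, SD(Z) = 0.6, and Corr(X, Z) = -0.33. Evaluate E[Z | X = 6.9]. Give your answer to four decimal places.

11.0500

The regression of Z on X has slope ρ·σ_Z/σ_X and passes through (μ_X, μ_Z).
E[Z | X=6.9] = 10.5 + (-0.33)·(0.6/1.8)·(6.9 − (11.9)) = 10.5 + (-0.11)·(-5) = 11.0500.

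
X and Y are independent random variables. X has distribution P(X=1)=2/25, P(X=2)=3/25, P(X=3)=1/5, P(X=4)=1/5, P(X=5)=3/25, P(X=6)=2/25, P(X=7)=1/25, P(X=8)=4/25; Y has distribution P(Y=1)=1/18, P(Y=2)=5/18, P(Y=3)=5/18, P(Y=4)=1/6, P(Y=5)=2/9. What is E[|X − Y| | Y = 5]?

P(Y = 5) = 2/9.
Summing |X−Y|·P(x,y) over outcomes with Y = 5 gives 32/75.
E[|X − Y| | Y = 5] = (32/75) / (2/9) = 48/25.

48/25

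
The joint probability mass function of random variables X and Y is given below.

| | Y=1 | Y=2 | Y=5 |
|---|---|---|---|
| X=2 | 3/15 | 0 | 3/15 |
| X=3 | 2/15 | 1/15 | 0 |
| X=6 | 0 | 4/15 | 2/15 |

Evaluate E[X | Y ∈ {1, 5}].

P(Y ∈ {1, 5}) = 2/3.
Σ X·P over the event = 2·(3/15) + 2·(3/15) + 3·(2/15) + 6·(2/15) = 2.
E[X | Y ∈ {1, 5}] = (2) / (2/3) = 3.

3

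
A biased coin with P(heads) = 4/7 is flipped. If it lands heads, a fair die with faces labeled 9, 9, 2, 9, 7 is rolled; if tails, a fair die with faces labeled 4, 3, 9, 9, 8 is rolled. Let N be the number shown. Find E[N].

243/35

E[N | heads] = (9+9+2+9+7)/5 = 36/5.
E[N | tails] = (4+3+9+9+8)/5 = 33/5.
By the law of total expectation,
E[N] = (4/7)·(36/5) + (3/7)·(33/5) = 243/35.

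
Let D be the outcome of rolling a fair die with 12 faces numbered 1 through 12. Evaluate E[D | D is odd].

6

Given D is odd, D is equally likely to be any of {1, 3, 5, 7, 9, 11}.
E[D | D is odd] = (1 + 3 + 5 + 7 + 9 + 11) / 6 = 6.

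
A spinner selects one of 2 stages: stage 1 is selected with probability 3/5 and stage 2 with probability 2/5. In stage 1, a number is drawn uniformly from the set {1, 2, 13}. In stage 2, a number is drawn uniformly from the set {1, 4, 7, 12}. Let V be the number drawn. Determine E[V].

28/5

E[V | stage 1] = (1+2+13)/3 = 16/3.
E[V | stage 2] = (1+4+7+12)/4 = 6.
By the law of total expectation,
E[V] = (3/5)·(16/3) + (2/5)·(6) = 28/5.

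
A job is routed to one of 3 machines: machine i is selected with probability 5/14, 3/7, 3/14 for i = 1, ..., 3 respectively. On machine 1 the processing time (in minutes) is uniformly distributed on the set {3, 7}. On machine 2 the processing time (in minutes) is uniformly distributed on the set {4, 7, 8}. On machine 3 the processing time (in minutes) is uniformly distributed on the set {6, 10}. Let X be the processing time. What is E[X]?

E[X | machine 1] = (3+7)/2 = 5.
E[X | machine 2] = (4+7+8)/3 = 19/3.
E[X | machine 3] = (6+10)/2 = 8.
E[X] = (5/14)·(5) + (3/7)·(19/3) + (3/14)·(8) = 87/14.

87/14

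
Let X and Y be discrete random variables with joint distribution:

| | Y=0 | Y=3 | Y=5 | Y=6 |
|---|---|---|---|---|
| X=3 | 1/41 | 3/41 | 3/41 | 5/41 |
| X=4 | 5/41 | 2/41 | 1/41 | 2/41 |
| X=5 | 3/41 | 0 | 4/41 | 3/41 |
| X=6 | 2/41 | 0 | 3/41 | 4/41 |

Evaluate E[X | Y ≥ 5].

113/25

P(Y ≥ 5) = 25/41.
Σ X·P over the event = 3·(3/41) + 3·(5/41) + 4·(1/41) + 4·(2/41) + 5·(4/41) + 5·(3/41) + 6·(3/41) + 6·(4/41) = 113/41.
E[X | Y ≥ 5] = (113/41) / (25/41) = 113/25.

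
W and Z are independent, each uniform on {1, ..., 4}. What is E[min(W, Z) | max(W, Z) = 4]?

Outcomes with max(W, Z) = 4: (1,4), (2,4), (3,4), (4,1), (4,2), (4,3), (4,4), each with probability 1/16.
E[min(W, Z) | max(W, Z) = 4] = (1 + 2 + 3 + 1 + 2 + 3 + 4) / 7 = 16/7.

16/7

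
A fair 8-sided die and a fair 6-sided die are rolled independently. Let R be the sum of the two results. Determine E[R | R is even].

8

P(R is even) = 1/2.
Σ over the event: 2·1/48 + 4·1/16 + 6·5/48 + 8·1/8 + 10·5/48 + 12·1/16 + 14·1/48 = 4.
E[R | R is even] = (4) / (1/2) = 8.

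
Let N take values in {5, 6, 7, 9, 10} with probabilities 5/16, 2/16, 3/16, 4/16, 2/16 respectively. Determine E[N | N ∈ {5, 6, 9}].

P(N ∈ {5, 6, 9}) = 11/16.
Σ over the event: 5·5/16 + 6·1/8 + 9·1/4 = 73/16.
E[N | N ∈ {5, 6, 9}] = (73/16) / (11/16) = 73/11.

73/11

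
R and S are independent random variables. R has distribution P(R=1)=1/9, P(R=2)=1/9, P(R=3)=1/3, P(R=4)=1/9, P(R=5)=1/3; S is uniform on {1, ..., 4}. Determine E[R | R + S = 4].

P(R + S = 4) = 5/36.
Summing R·P(x,y) over outcomes with R + S = 4 gives 1/3.
E[R | R + S = 4] = (1/3) / (5/36) = 12/5.

12/5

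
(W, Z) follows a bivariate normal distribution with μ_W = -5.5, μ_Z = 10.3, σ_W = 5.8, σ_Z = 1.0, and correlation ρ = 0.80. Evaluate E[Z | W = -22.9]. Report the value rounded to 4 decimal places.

For a bivariate normal, E[Z | W=x] = μ_Z + ρ·(σ_Z/σ_W)·(x − μ_W).
E[Z | W=-22.9] = 10.3 + (0.80)·(1.0/5.8)·(-22.9 − (-5.5)) = 10.3 + (0.13793)·(-17.4) = 7.9000.

7.9000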